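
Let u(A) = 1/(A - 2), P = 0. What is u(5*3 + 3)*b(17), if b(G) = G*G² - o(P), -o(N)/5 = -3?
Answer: 2449/8 ≈ 306.13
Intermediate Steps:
o(N) = 15 (o(N) = -5*(-3) = 15)
b(G) = -15 + G³ (b(G) = G*G² - 1*15 = G³ - 15 = -15 + G³)
u(A) = 1/(-2 + A)
u(5*3 + 3)*b(17) = (-15 + 17³)/(-2 + (5*3 + 3)) = (-15 + 4913)/(-2 + (15 + 3)) = 4898/(-2 + 18) = 4898/16 = (1/16)*4898 = 2449/8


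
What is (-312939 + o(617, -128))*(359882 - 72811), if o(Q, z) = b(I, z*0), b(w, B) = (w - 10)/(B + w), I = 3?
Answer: -269509144504/3 ≈ -8.9836e+10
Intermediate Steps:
b(w, B) = (-10 + w)/(B + w)
o(Q, z) = -7/3 (o(Q, z) = (-10 + 3)/(z*0 + 3) = -7/(0 + 3) = -7/3)
(-312939 + o(617, -128))*(359882 - 72811) = (-312939 - 7/3)*(359882 - 72811) = -938824/3*287071 = -269509144504/3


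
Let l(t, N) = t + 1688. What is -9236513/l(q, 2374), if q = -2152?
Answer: 9236513/464 ≈ 19906.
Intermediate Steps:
l(t, N) = 1688 + t
-9236513/l(q, 2374) = -9236513/(1688 - 2152) = -9236513/(-464) = -9236513*(-1/464) = 9236513/464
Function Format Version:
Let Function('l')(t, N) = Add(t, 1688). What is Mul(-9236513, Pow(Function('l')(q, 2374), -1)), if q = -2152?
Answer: Rational(9236513, 464) ≈ 19906.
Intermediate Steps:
Function('l')(t, N) = Add(1688, t)
Mul(-9236513, Pow(Function('l')(q, 2374), -1)) = Mul(-9236513, Pow(Add(1688, -2152), -1)) = Mul(-9236513, Pow(-464, -1)) = Mul(-9236513, Rational(-1, 464)) = Rational(9236513, 464)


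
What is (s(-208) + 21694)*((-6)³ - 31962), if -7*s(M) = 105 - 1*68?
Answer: -4885296138/7 ≈ -6.9790e+8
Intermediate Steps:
s(M) = -37/7 (s(M) = -(105 - 1*68)/7 = -(105 - 68)/7 = -⅐*37 = -37/7)
(s(-208) + 21694)*((-6)³ - 31962) = (-37/7 + 21694)*((-6)³ - 31962) = 151821*(-216 - 31962)/7 = (151821/7)*(-32178) = -4885296138/7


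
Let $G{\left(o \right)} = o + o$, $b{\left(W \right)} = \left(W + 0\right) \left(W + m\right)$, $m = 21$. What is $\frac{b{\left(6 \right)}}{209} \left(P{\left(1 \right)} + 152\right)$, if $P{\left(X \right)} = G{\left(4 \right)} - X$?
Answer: $\frac{25758}{209} \approx 123.24$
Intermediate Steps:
$b{\left(W \right)} = W \left(21 + W\right)$ ($b{\left(W \right)} = \left(W + 0\right) \left(W + 21\right) = W \left(21 + W\right)$)
$G{\left(o \right)} = 2 o$
$P{\left(X \right)} = 8 - X$ ($P{\left(X \right)} = 2 \cdot 4 - X = 8 - X$)
$\frac{b{\left(6 \right)}}{209} \left(P{\left(1 \right)} + 152\right) = \frac{6 \left(21 + 6\right)}{209} \left(\left(8 - 1\right) + 152\right) = 6 \cdot 27 \cdot \frac{1}{209} \left(\left(8 - 1\right) + 152\right) = 162 \cdot \frac{1}{209} \left(7 + 152\right) = \frac{162}{209} \cdot 159 = \frac{25758}{209}$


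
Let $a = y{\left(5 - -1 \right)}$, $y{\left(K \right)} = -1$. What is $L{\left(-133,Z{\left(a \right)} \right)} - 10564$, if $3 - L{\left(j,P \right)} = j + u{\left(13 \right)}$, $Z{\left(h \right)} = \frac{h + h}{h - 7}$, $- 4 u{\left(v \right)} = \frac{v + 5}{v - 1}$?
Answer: $- \frac{83421}{8} \approx -10428.0$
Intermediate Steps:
$u{\left(v \right)} = - \frac{5 + v}{4 \left(-1 + v\right)}$ ($u{\left(v \right)} = - \frac{\left(v + 5\right) \frac{1}{v - 1}}{4} = - \frac{\left(5 + v\right) \frac{1}{-1 + v}}{4} = - \frac{\frac{1}{-1 + v} \left(5 + v\right)}{4} = - \frac{5 + v}{4 \left(-1 + v\right)}$)
$a = -1$
$Z{\left(h \right)} = \frac{2 h}{-7 + h}$
$L{\left(j,P \right)} = \frac{27}{8} - j$ ($L{\left(j,P \right)} = 3 - \left(j + \frac{-5 - 13}{4 \left(-1 + 13\right)}\right) = 3 - \left(j + \frac{-5 - 13}{4 \cdot 12}\right) = 3 - \left(j + \frac{1}{4} \cdot \frac{1}{12} \left(-18\right)\right) = 3 - \left(j - \frac{3}{8}\right) = 3 - \left(- \frac{3}{8} + j\right) = \frac{27}{8} - j$)
$L{\left(-133,Z{\left(a \right)} \right)} - 10564 = \left(\frac{27}{8} - -133\right) - 10564 = \left(\frac{27}{8} + 133\right) - 10564 = \frac{1091}{8} - 10564 = - \frac{83421}{8}$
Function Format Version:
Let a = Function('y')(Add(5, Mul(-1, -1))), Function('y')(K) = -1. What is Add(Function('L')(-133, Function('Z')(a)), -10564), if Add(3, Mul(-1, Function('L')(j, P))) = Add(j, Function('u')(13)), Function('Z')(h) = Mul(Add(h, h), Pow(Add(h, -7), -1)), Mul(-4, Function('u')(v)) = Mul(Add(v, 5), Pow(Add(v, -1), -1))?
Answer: Rational(-83421, 8) ≈ -10428.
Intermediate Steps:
Function('u')(v) = Mul(Rational(-1, 4), Pow(Add(-1, v), -1), Add(5, v)) (Function('u')(v) = Mul(Rational(-1, 4), Mul(Add(v, 5), Pow(Add(v, -1), -1))) = Mul(Rational(-1, 4), Mul(Add(5, v), Pow(Add(-1, v), -1))) = Mul(Rational(-1, 4), Mul(Pow(Add(-1, v), -1), Add(5, v))) = Mul(Rational(-1, 4), Pow(Add(-1, v), -1), Add(5, v)))
a = -1
Function('Z')(h) = Mul(2, h, Pow(Add(-7, h), -1)) (Function('Z')(h) = Mul(Mul(2, h), Pow(Add(-7, h), -1)) = Mul(2, h, Pow(Add(-7, h), -1)))
Function('L')(j, P) = Add(Rational(27, 8), Mul(-1, j)) (Function('L')(j, P) = Add(3, Mul(-1, Add(j, Mul(Rational(1, 4), Pow(Add(-1, 13), -1), Add(-5, Mul(-1, 13)))))) = Add(3, Mul(-1, Add(j, Mul(Rational(1, 4), Pow(12, -1), Add(-5, -13))))) = Add(3, Mul(-1, Add(j, Mul(Rational(1, 4), Rational(1, 12), -18)))) = Add(3, Mul(-1, Add(j, Rational(-3, 8)))) = Add(3, Mul(-1, Add(Rational(-3, 8), j))) = Add(3, Add(Rational(3, 8), Mul(-1, j))) = Add(Rational(27, 8), Mul(-1, j)))
Add(Function('L')(-133, Function('Z')(a)), -10564) = Add(Add(Rational(27, 8), Mul(-1, -133)), -10564) = Add(Add(Rational(27, 8), 133), -10564) = Add(Rational(1091, 8), -10564) = Rational(-83421, 8)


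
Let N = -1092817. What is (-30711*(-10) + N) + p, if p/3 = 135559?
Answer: -379030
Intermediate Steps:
p = 406677 (p = 3*135559 = 406677)
(-30711*(-10) + N) + p = (-30711*(-10) - 1092817) + 406677 = (307110 - 1092817) + 406677 = -785707 + 406677 = -379030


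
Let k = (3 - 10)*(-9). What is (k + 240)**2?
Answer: 91809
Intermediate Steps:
k = 63 (k = -7*(-9) = 63)
(k + 240)**2 = (63 + 240)**2 = 303**2 = 91809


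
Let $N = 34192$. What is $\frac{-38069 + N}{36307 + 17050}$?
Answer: $- \frac{3877}{53357} \approx -0.072662$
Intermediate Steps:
$\frac{-38069 + N}{36307 + 17050} = \frac{-38069 + 34192}{36307 + 17050} = - \frac{3877}{53357}$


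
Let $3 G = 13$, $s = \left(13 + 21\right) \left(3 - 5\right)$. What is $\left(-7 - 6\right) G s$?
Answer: $\frac{11492}{3} \approx 3830.7$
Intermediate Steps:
$s = -68$ ($s = 34 \left(-2\right) = -68$)
$G = \frac{13}{3}$ ($G = \frac{1}{3} \cdot 13 = \frac{13}{3} \approx 4.3333$)
$\left(-7 - 6\right) G s = \left(-7 - 6\right) \frac{13}{3} \left(-68\right) = \left(-13\right) \frac{13}{3} \left(-68\right) = \left(- \frac{169}{3}\right) \left(-68\right) = \frac{11492}{3}$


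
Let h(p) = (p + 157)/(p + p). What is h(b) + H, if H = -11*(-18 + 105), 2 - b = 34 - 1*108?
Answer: -145231/152 ≈ -955.47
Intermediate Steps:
b = 76 (b = 2 - (34 - 1*108) = 2 - (34 - 108) = 2 - 1*(-74) = 2 + 74 = 76)
h(p) = (157 + p)/(2*p) (h(p) = (157 + p)/((2*p)) = (157 + p)*(1/(2*p)) = (157 + p)/(2*p))
H = -957 (H = -11*87 = -957)
h(b) + H = (1/2)*(157 + 76)/76 - 957 = (1/2)*(1/76)*233 - 957 = 233/152 - 957 = -145231/152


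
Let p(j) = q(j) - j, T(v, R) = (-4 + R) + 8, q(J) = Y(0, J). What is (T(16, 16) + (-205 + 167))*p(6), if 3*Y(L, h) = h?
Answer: 72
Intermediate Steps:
Y(L, h) = h/3
q(J) = J/3
T(v, R) = 4 + R
p(j) = -2*j/3 (p(j) = j/3 - j = -2*j/3)
(T(16, 16) + (-205 + 167))*p(6) = ((4 + 16) + (-205 + 167))*(-⅔*6) = (20 - 38)*(-4) = -18*(-4) = 72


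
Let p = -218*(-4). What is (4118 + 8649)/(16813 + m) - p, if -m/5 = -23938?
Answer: -119017849/136503 ≈ -871.91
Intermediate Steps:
m = 119690 (m = -5*(-23938) = 119690)
p = 872
(4118 + 8649)/(16813 + m) - p = (4118 + 8649)/(16813 + 119690) - 1*872 = 12767/136503 - 872 = -119017849/136503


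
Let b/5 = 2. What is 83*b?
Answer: 830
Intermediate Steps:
b = 10 (b = 5*2 = 10)
83*b = 83*10 = 830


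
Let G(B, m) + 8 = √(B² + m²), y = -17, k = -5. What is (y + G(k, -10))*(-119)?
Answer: 2975 - 595*√5 ≈ 1644.5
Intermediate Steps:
G(B, m) = -8 + √(B² + m²)
(y + G(k, -10))*(-119) = (-17 + (-8 + √((-5)² + (-10)²)))*(-119) = (-17 + (-8 + √(25 + 100)))*(-119) = (-17 + (-8 + √125))*(-119) = (-17 + (-8 + 5*√5))*(-119) = (-25 + 5*√5)*(-119) = 2975 - 595*√5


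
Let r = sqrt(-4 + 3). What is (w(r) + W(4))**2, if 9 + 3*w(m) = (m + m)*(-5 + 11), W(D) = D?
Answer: -15 + 8*I ≈ -15.0 + 8.0*I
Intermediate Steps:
r = I (r = sqrt(-1) = I ≈ 1.0*I)
w(m) = -3 + 4*m (w(m) = -3 + ((m + m)*(-5 + 11))/3 = -3 + ((2*m)*6)/3 = -3 + (12*m)/3 = -3 + 4*m)
(w(r) + W(4))**2 = ((-3 + 4*I) + 4)**2 = (1 + 4*I)**2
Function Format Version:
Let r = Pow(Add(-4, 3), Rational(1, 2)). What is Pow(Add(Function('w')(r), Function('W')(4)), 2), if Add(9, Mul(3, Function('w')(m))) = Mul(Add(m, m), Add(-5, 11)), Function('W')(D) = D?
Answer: Add(-15, Mul(8, I)) ≈ Add(-15.000, Mul(8.0000, I))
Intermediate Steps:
r = I (r = Pow(-1, Rational(1, 2)) = I ≈ Mul(1.0000, I))
Function('w')(m) = Add(-3, Mul(4, m)) (Function('w')(m) = Add(-3, Mul(Rational(1, 3), Mul(Add(m, m), Add(-5, 11)))) = Add(-3, Mul(Rational(1, 3), Mul(Mul(2, m), 6))) = Add(-3, Mul(Rational(1, 3), Mul(12, m))) = Add(-3, Mul(4, m)))
Pow(Add(Function('w')(r), Function('W')(4)), 2) = Pow(Add(Add(-3, Mul(4, I)), 4), 2) = Pow(Add(1, Mul(4, I)), 2)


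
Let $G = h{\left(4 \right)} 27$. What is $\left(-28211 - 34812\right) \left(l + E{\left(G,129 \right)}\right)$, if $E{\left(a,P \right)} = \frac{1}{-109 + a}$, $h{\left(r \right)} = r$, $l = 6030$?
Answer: $-379965667$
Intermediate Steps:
$G = 108$ ($G = 4 \cdot 27 = 108$)
$\left(-28211 - 34812\right) \left(l + E{\left(G,129 \right)}\right) = \left(-28211 - 34812\right) \left(6030 + \frac{1}{-109 + 108}\right) = - 63023 \left(6030 + \frac{1}{-1}\right) = - 63023 \left(6030 - 1\right) = \left(-63023\right) 6029 = -379965667$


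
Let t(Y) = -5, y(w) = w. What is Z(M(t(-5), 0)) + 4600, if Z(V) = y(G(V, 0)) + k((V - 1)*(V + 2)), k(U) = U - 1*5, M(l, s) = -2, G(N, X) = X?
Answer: 4595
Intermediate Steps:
k(U) = -5 + U (k(U) = U - 5 = -5 + U)
Z(V) = -5 + (-1 + V)*(2 + V) (Z(V) = 0 + (-5 + (V - 1)*(V + 2)) = 0 + (-5 + (-1 + V)*(2 + V)) = -5 + (-1 + V)*(2 + V))
Z(M(t(-5), 0)) + 4600 = (-7 - 2 + (-2)²) + 4600 = (-7 - 2 + 4) + 4600 = -5 + 4600 = 4595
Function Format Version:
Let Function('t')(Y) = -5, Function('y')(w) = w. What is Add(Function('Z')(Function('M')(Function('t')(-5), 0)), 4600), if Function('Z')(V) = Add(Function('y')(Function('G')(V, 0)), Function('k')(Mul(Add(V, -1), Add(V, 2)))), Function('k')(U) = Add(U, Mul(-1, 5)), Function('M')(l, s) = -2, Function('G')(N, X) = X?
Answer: 4595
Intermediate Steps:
Function('k')(U) = Add(-5, U) (Function('k')(U) = Add(U, -5) = Add(-5, U))
Function('Z')(V) = Add(-5, Mul(Add(-1, V), Add(2, V))) (Function('Z')(V) = Add(0, Add(-5, Mul(Add(V, -1), Add(V, 2)))) = Add(0, Add(-5, Mul(Add(-1, V), Add(2, V)))) = Add(-5, Mul(Add(-1, V), Add(2, V))))
Add(Function('Z')(Function('M')(Function('t')(-5), 0)), 4600) = Add(Add(-7, -2, Pow(-2, 2)), 4600) = Add(Add(-7, -2, 4), 4600) = Add(-5, 4600) = 4595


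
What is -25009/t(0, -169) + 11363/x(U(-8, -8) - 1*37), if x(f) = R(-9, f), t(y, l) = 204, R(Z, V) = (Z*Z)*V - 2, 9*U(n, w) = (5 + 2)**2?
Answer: -33145537/260916 ≈ -127.04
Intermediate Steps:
U(n, w) = 49/9 (U(n, w) = (5 + 2)**2/9 = (1/9)*7**2 = (1/9)*49 = 49/9)
R(Z, V) = -2 + V*Z**2 (R(Z, V) = Z**2*V - 2 = V*Z**2 - 2 = -2 + V*Z**2)
x(f) = -2 + 81*f (x(f) = -2 + f*(-9)**2 = -2 + f*81 = -2 + 81*f)
-25009/t(0, -169) + 11363/x(U(-8, -8) - 1*37) = -25009/204 + 11363/(-2 + 81*(49/9 - 1*37)) = -25009*1/204 + 11363/(-2 + 81*(49/9 - 37)) = -25009/204 + 11363/(-2 + 81*(-284/9)) = -25009/204 + 11363/(-2 - 2556) = -25009/204 + 11363/(-2558) = -25009/204 + 11363*(-1/2558) = -25009/204 - 11363/2558 = -33145537/260916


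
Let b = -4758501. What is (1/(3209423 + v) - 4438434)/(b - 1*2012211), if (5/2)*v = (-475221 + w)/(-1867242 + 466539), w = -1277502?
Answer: 33254590406170899593/50728985565215567064 ≈ 0.65553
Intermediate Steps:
v = 1168482/2334505 (v = 2*((-475221 - 1277502)/(-1867242 + 466539))/5 = 2*(-1752723/(-1400703))/5 = 2*(-1752723*(-1/1400703))/5 = (⅖)*(584241/466901) = 1168482/2334505 ≈ 0.50053)
(1/(3209423 + v) - 4438434)/(b - 1*2012211) = (1/(3209423 + 1168482/2334505) - 4438434)/(-4758501 - 1*2012211) = (1/(7492415209097/2334505) - 4438434)/(-4758501 - 2012211) = (2334505/7492415209097 - 4438434)/(-6770712) = -33254590406170899593/7492415209097*(-1/6770712) = 33254590406170899593/50728985565215567064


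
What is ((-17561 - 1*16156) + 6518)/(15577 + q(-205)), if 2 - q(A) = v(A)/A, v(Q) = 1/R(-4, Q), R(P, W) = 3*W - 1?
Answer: -58215080/33344341 ≈ -1.7459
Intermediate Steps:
R(P, W) = -1 + 3*W
v(Q) = 1/(-1 + 3*Q)
q(A) = 2 - 1/(A*(-1 + 3*A)) (q(A) = 2 - 1/((-1 + 3*A)*A) = 2 - 1/(A*(-1 + 3*A)))
((-17561 - 1*16156) + 6518)/(15577 + q(-205)) = ((-17561 - 1*16156) + 6518)/(15577 + (2 - 1/(-205*(-1 + 3*(-205))))) = ((-17561 - 16156) + 6518)/(15577 + (2 - 1*(-1/205)/(-1 - 615))) = (-33717 + 6518)/(15577 + (2 - 1*(-1/205)/(-616))) = -27199/(15577 + (2 - 1*(-1/205)*(-1/616))) = -27199/(15577 + (2 - 1/126280)) = -27199/(15577 + 252559/126280) = -27199/1967316119/126280 = -27199*126280/1967316119 = -58215080/33344341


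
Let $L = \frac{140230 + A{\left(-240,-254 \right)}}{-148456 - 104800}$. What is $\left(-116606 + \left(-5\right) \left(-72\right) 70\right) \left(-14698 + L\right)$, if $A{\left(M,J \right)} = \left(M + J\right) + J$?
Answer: $\frac{85064621228755}{63314} \approx 1.3435 \cdot 10^{9}$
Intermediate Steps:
$A{\left(M,J \right)} = M + 2 J$ ($A{\left(M,J \right)} = \left(J + M\right) + J = M + 2 J$)
$L = - \frac{69741}{126628}$ ($L = \frac{140230 + \left(-240 + 2 \left(-254\right)\right)}{-148456 - 104800} = \frac{140230 - 748}{-253256} = \left(140230 - 748\right) \left(- \frac{1}{253256}\right) = 139482 \left(- \frac{1}{253256}\right) = - \frac{69741}{126628} \approx -0.55075$)
$\left(-116606 + \left(-5\right) \left(-72\right) 70\right) \left(-14698 + L\right) = \left(-116606 + \left(-5\right) \left(-72\right) 70\right) \left(-14698 - \frac{69741}{126628}\right) = \left(-116606 + 360 \cdot 70\right) \left(- \frac{1861248085}{126628}\right) = \left(-116606 + 25200\right) \left(- \frac{1861248085}{126628}\right) = \left(-91406\right) \left(- \frac{1861248085}{126628}\right) = \frac{85064621228755}{63314}$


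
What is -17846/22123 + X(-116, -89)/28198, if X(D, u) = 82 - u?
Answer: -499438475/623824354 ≈ -0.80061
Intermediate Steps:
-17846/22123 + X(-116, -89)/28198 = -17846/22123 + (82 - 1*(-89))/28198 = -17846*1/22123 + (82 + 89)*(1/28198) = -17846/22123 + 171*(1/28198) = -17846/22123 + 171/28198 = -499438475/623824354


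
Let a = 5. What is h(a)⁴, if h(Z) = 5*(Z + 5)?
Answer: 6250000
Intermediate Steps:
h(Z) = 25 + 5*Z (h(Z) = 5*(5 + Z) = 25 + 5*Z)
h(a)⁴ = (25 + 5*5)⁴ = (25 + 25)⁴ = 50⁴ = 6250000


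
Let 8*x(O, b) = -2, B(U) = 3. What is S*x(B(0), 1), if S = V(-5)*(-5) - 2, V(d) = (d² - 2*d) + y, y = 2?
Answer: 187/4 ≈ 46.750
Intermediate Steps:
x(O, b) = -¼ (x(O, b) = (⅛)*(-2) = -¼)
V(d) = 2 + d² - 2*d (V(d) = (d² - 2*d) + 2 = 2 + d² - 2*d)
S = -187 (S = (2 + (-5)² - 2*(-5))*(-5) - 2 = (2 + 25 + 10)*(-5) - 2 = 37*(-5) - 2 = -185 - 2 = -187)
S*x(B(0), 1) = -187*(-¼) = 187/4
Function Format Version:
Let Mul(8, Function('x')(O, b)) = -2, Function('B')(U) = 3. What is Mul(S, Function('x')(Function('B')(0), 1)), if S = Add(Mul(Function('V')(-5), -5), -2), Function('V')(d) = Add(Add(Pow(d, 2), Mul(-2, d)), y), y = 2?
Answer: Rational(187, 4) ≈ 46.750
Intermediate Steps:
Function('x')(O, b) = Rational(-1, 4) (Function('x')(O, b) = Mul(Rational(1, 8), -2) = Rational(-1, 4))
Function('V')(d) = Add(2, Pow(d, 2), Mul(-2, d)) (Function('V')(d) = Add(Add(Pow(d, 2), Mul(-2, d)), 2) = Add(2, Pow(d, 2), Mul(-2, d)))
S = -187 (S = Add(Mul(Add(2, Pow(-5, 2), Mul(-2, -5)), -5), -2) = Add(Mul(Add(2, 25, 10), -5), -2) = Add(Mul(37, -5), -2) = Add(-185, -2) = -187)
Mul(S, Function('x')(Function('B')(0), 1)) = Mul(-187, Rational(-1, 4)) = Rational(187, 4)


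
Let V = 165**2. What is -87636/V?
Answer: -29212/9075 ≈ -3.2190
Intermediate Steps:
V = 27225
-87636/V = -87636/27225 = -87636*1/27225 = -29212/9075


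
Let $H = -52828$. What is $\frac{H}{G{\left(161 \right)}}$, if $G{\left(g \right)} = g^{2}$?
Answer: $- \frac{52828}{25921} \approx -2.038$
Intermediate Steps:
$\frac{H}{G{\left(161 \right)}} = - \frac{52828}{161^{2}} = - \frac{52828}{25921}$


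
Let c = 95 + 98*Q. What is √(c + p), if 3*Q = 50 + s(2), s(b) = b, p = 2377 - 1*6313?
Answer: I*√19281/3 ≈ 46.285*I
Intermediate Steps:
p = -3936 (p = 2377 - 6313 = -3936)
Q = 52/3 (Q = (50 + 2)/3 = (⅓)*52 = 52/3 ≈ 17.333)
c = 5381/3 (c = 95 + 98*(52/3) = 95 + 5096/3 = 5381/3 ≈ 1793.7)
√(c + p) = √(5381/3 - 3936) = √(-6427/3) = I*√19281/3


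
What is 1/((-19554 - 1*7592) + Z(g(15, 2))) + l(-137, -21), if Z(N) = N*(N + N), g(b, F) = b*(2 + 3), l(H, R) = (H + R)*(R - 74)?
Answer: 238598959/15896 ≈ 15010.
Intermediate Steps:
l(H, R) = (-74 + R)*(H + R) (l(H, R) = (H + R)*(-74 + R) = (-74 + R)*(H + R))
g(b, F) = 5*b (g(b, F) = b*5 = 5*b)
Z(N) = 2*N² (Z(N) = N*(2*N) = 2*N²)
1/((-19554 - 1*7592) + Z(g(15, 2))) + l(-137, -21) = 1/((-19554 - 1*7592) + 2*(5*15)²) + ((-21)² - 74*(-137) - 74*(-21) - 137*(-21)) = 1/((-19554 - 7592) + 2*75²) + (441 + 10138 + 1554 + 2877) = 1/(-27146 + 2*5625) + 15010 = 1/(-27146 + 11250) + 15010 = 1/(-15896) + 15010 = -1/15896 + 15010 = 238598959/15896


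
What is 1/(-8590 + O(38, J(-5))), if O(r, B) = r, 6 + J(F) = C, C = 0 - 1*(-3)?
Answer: -1/8552 ≈ -0.00011693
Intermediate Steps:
C = 3 (C = 0 + 3 = 3)
J(F) = -3 (J(F) = -6 + 3 = -3)
1/(-8590 + O(38, J(-5))) = 1/(-8590 + 38) = 1/(-8552) = -1/8552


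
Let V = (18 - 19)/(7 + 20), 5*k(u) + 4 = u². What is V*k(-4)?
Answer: -4/45 ≈ -0.088889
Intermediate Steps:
k(u) = -⅘ + u²/5
V = -1/27 ≈ -0.037037
V*k(-4) = -(-⅘ + (⅕)*(-4)²)/27 = -(-⅘ + (⅕)*16)/27 = -(-⅘ + 16/5)/27 = -1/27*12/5 = -4/45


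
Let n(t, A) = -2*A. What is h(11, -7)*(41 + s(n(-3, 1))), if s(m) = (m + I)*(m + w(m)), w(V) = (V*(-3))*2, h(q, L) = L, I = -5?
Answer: 203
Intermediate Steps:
w(V) = -6*V (w(V) = -3*V*2 = -6*V)
s(m) = -5*m*(-5 + m) (s(m) = (m - 5)*(m - 6*m) = (-5 + m)*(-5*m) = -5*m*(-5 + m))
h(11, -7)*(41 + s(n(-3, 1))) = -7*(41 + 5*(-2*1)*(5 - (-2))) = -7*(41 + 5*(-2)*(5 - 1*(-2))) = -7*(41 + 5*(-2)*(5 + 2)) = -7*(41 + 5*(-2)*7) = -7*(41 - 70) = -7*(-29) = 203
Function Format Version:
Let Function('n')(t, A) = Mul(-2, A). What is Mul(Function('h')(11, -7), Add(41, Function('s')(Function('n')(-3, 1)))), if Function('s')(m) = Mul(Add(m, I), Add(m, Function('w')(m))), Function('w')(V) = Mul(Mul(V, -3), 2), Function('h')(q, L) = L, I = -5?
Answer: 203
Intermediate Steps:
Function('w')(V) = Mul(-6, V) (Function('w')(V) = Mul(Mul(-3, V), 2) = Mul(-6, V))
Function('s')(m) = Mul(-5, m, Add(-5, m)) (Function('s')(m) = Mul(Add(m, -5), Add(m, Mul(-6, m))) = Mul(Add(-5, m), Mul(-5, m)) = Mul(-5, m, Add(-5, m)))
Mul(Function('h')(11, -7), Add(41, Function('s')(Function('n')(-3, 1)))) = Mul(-7, Add(41, Mul(5, Mul(-2, 1), Add(5, Mul(-1, Mul(-2, 1)))))) = Mul(-7, Add(41, Mul(5, -2, Add(5, Mul(-1, -2))))) = Mul(-7, Add(41, Mul(5, -2, Add(5, 2)))) = Mul(-7, Add(41, Mul(5, -2, 7))) = Mul(-7, Add(41, -70)) = Mul(-7, -29) = 203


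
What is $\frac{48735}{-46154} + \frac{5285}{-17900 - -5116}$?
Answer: $- \frac{9222895}{6276944} \approx -1.4693$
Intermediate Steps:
$\frac{48735}{-46154} + \frac{5285}{-17900 - -5116} = 48735 \left(- \frac{1}{46154}\right) + \frac{5285}{-17900 + 5116} = - \frac{48735}{46154} + \frac{5285}{-12784} = - \frac{48735}{46154} + 5285 \left(- \frac{1}{12784}\right) = - \frac{48735}{46154} - \frac{5285}{12784} = - \frac{9222895}{6276944}$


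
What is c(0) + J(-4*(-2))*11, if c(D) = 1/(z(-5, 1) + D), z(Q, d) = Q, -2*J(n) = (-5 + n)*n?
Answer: -661/5 ≈ -132.20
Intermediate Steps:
J(n) = -n*(-5 + n)/2 (J(n) = -(-5 + n)*n/2 = -n*(-5 + n)/2)
c(D) = 1/(-5 + D)
c(0) + J(-4*(-2))*11 = 1/(-5 + 0) + ((-4*(-2))*(5 - (-4)*(-2))/2)*11 = 1/(-5) + ((1/2)*8*(5 - 1*8))*11 = -1/5 + ((1/2)*8*(5 - 8))*11 = -1/5 + ((1/2)*8*(-3))*11 = -1/5 - 12*11 = -1/5 - 132 = -661/5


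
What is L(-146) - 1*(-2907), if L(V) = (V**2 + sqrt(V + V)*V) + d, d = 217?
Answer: 24440 - 292*I*sqrt(73) ≈ 24440.0 - 2494.8*I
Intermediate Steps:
L(V) = 217 + V**2 + sqrt(2)*V**(3/2) (L(V) = (V**2 + sqrt(V + V)*V) + 217 = (V**2 + sqrt(2*V)*V) + 217 = (V**2 + (sqrt(2)*sqrt(V))*V) + 217 = (V**2 + sqrt(2)*V**(3/2)) + 217 = 217 + V**2 + sqrt(2)*V**(3/2))
L(-146) - 1*(-2907) = (217 + (-146)**2 + sqrt(2)*(-146)**(3/2)) - 1*(-2907) = (217 + 21316 + sqrt(2)*(-146*I*sqrt(146))) + 2907 = (217 + 21316 - 292*I*sqrt(73)) + 2907 = (21533 - 292*I*sqrt(73)) + 2907 = 24440 - 292*I*sqrt(73)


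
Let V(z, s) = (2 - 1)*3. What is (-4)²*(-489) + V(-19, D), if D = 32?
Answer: -7821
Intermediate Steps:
V(z, s) = 3 (V(z, s) = 1*3 = 3)
(-4)²*(-489) + V(-19, D) = (-4)²*(-489) + 3 = 16*(-489) + 3 = -7824 + 3 = -7821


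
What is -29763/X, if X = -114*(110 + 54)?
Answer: 9921/6232 ≈ 1.5919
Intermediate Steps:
X = -18696 (X = -114*164 = -18696)
-29763/X = -29763/(-18696) = -29763*(-1/18696) = 9921/6232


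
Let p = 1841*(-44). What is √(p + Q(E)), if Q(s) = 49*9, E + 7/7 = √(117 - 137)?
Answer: I*√80563 ≈ 283.84*I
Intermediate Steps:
E = -1 + 2*I*√5 (E = -1 + √(117 - 137) = -1 + √(-20) = -1 + 2*I*√5 ≈ -1.0 + 4.4721*I)
Q(s) = 441
p = -81004
√(p + Q(E)) = √(-81004 + 441) = √(-80563) = I*√80563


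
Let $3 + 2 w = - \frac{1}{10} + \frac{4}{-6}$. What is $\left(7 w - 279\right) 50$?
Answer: $- \frac{87655}{6} \approx -14609.0$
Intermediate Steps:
$w = - \frac{113}{60}$ ($w = - \frac{3}{2} + \frac{- \frac{1}{10} + \frac{4}{-6}}{2} = - \frac{3}{2} + \frac{\left(-1\right) \frac{1}{10} + 4 \left(- \frac{1}{6}\right)}{2} = - \frac{3}{2} + \frac{- \frac{1}{10} - \frac{2}{3}}{2} = - \frac{3}{2} + \frac{1}{2} \left(- \frac{23}{30}\right) = - \frac{3}{2} - \frac{23}{60} = - \frac{113}{60} \approx -1.8833$)
$\left(7 w - 279\right) 50 = \left(7 \left(- \frac{113}{60}\right) - 279\right) 50 = \left(- \frac{791}{60} - 279\right) 50 = \left(- \frac{17531}{60}\right) 50 = - \frac{87655}{6}$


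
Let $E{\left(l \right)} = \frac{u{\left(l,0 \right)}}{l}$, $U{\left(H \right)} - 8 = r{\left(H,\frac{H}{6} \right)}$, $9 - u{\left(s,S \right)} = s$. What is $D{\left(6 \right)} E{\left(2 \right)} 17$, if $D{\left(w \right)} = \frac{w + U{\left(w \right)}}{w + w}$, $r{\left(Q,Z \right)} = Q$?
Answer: $\frac{595}{6} \approx 99.167$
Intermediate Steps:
$u{\left(s,S \right)} = 9 - s$
$U{\left(H \right)} = 8 + H$
$D{\left(w \right)} = \frac{8 + 2 w}{2 w}$ ($D{\left(w \right)} = \frac{w + \left(8 + w\right)}{w + w} = \frac{8 + 2 w}{2 w}$)
$E{\left(l \right)} = \frac{9 - l}{l}$
$D{\left(6 \right)} E{\left(2 \right)} 17 = \frac{4 + 6}{6} \frac{9 - 2}{2} \cdot 17 = \frac{1}{6} \cdot 10 \frac{9 - 2}{2} \cdot 17 = \frac{5 \cdot \frac{1}{2} \cdot 7}{3} \cdot 17 = \frac{5}{3} \cdot \frac{7}{2} \cdot 17 = \frac{35}{6} \cdot 17 = \frac{595}{6}$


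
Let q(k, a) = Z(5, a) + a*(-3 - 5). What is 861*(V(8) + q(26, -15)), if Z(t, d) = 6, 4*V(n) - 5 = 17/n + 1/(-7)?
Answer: 3519645/32 ≈ 1.0999e+5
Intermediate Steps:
V(n) = 17/14 + 17/(4*n) (V(n) = 5/4 + (17/n + 1/(-7))/4 = 5/4 + (17/n + 1*(-⅐))/4 = 5/4 + (17/n - ⅐)/4 = 5/4 + (-⅐ + 17/n)/4 = 5/4 + (-1/28 + 17/(4*n)) = 17/14 + 17/(4*n))
q(k, a) = 6 - 8*a (q(k, a) = 6 + a*(-3 - 5) = 6 + a*(-8) = 6 - 8*a)
861*(V(8) + q(26, -15)) = 861*((17/28)*(7 + 2*8)/8 + (6 - 8*(-15))) = 861*((17/28)*(⅛)*(7 + 16) + (6 + 120)) = 861*((17/28)*(⅛)*23 + 126) = 861*(391/224 + 126) = 861*(28615/224) = 3519645/32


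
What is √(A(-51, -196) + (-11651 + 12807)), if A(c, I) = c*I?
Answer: 4*√697 ≈ 105.60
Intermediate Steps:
A(c, I) = I*c
√(A(-51, -196) + (-11651 + 12807)) = √(-196*(-51) + (-11651 + 12807)) = √(9996 + 1156) = √11152 = 4*√697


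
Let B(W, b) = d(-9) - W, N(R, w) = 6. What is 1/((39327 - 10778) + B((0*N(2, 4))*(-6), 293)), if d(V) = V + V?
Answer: 1/28531 ≈ 3.5050e-5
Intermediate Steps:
d(V) = 2*V
B(W, b) = -18 - W (B(W, b) = 2*(-9) - W = -18 - W)
1/((39327 - 10778) + B((0*N(2, 4))*(-6), 293)) = 1/((39327 - 10778) + (-18 - 0*6*(-6))) = 1/(28549 + (-18 - 0*(-6))) = 1/(28549 + (-18 - 1*0)) = 1/(28549 + (-18 + 0)) = 1/(28549 - 18) = 1/28531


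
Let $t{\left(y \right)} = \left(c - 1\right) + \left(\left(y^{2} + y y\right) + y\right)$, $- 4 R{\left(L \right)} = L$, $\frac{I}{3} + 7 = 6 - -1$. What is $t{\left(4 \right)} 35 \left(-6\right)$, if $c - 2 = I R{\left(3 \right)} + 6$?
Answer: $-9030$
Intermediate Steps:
$I = 0$ ($I = -21 + 3 \left(6 - -1\right) = -21 + 3 \left(6 + 1\right) = -21 + 3 \cdot 7 = -21 + 21 = 0$)
$R{\left(L \right)} = - \frac{L}{4}$
$c = 8$ ($c = 2 + \left(0 \left(\left(- \frac{1}{4}\right) 3\right) + 6\right) = 2 + \left(0 \left(- \frac{3}{4}\right) + 6\right) = 2 + \left(0 + 6\right) = 2 + 6 = 8$)
$t{\left(y \right)} = 7 + y + 2 y^{2}$ ($t{\left(y \right)} = \left(8 - 1\right) + \left(\left(y^{2} + y y\right) + y\right) = 7 + \left(\left(y^{2} + y^{2}\right) + y\right) = 7 + \left(2 y^{2} + y\right) = 7 + \left(y + 2 y^{2}\right) = 7 + y + 2 y^{2}$)
$t{\left(4 \right)} 35 \left(-6\right) = \left(7 + 4 + 2 \cdot 4^{2}\right) 35 \left(-6\right) = \left(7 + 4 + 2 \cdot 16\right) \left(-210\right) = \left(7 + 4 + 32\right) \left(-210\right) = 43 \left(-210\right) = -9030$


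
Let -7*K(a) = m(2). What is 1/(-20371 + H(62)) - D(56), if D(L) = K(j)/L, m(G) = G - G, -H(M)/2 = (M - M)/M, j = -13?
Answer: -1/20371 ≈ -4.9089e-5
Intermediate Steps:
H(M) = 0 (H(M) = -2*(M - M)/M = -0/M = -2*0 = 0)
m(G) = 0
K(a) = 0 (K(a) = -⅐*0 = 0)
D(L) = 0 (D(L) = 0/L = 0)
1/(-20371 + H(62)) - D(56) = 1/(-20371 + 0) - 1*0 = 1/(-20371) + 0 = -1/20371 + 0 = -1/20371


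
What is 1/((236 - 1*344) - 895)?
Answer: -1/1003 ≈ -0.00099701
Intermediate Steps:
1/((236 - 1*344) - 895) = 1/((236 - 344) - 895) = 1/(-108 - 895) = 1/(-1003) = -1/1003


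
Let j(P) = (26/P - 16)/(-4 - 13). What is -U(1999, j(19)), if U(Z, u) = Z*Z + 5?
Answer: -3996006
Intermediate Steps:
j(P) = 16/17 - 26/(17*P) (j(P) = (-16 + 26/P)/(-17) = (-16 + 26/P)*(-1/17) = 16/17 - 26/(17*P))
U(Z, u) = 5 + Z**2 (U(Z, u) = Z**2 + 5 = 5 + Z**2)
-U(1999, j(19)) = -(5 + 1999**2) = -(5 + 3996001) = -1*3996006 = -3996006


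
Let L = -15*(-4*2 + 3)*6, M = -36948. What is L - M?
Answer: 37398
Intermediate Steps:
L = 450 (L = -15*(-8 + 3)*6 = -15*(-5)*6 = 75*6 = 450)
L - M = 450 - 1*(-36948) = 450 + 36948 = 37398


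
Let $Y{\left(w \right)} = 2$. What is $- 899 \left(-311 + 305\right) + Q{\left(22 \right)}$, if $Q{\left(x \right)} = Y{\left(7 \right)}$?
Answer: $5396$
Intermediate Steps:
$Q{\left(x \right)} = 2$
$- 899 \left(-311 + 305\right) + Q{\left(22 \right)} = - 899 \left(-311 + 305\right) + 2 = \left(-899\right) \left(-6\right) + 2 = 5394 + 2 = 5396$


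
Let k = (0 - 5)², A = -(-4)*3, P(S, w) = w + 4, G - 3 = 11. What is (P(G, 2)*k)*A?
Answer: 1800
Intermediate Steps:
G = 14 (G = 3 + 11 = 14)
P(S, w) = 4 + w
A = 12 (A = -1*(-12) = 12)
k = 25 (k = (-5)² = 25)
(P(G, 2)*k)*A = ((4 + 2)*25)*12 = (6*25)*12 = 150*12 = 1800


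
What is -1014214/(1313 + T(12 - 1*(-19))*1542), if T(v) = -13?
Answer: 1014214/18733 ≈ 54.141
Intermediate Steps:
-1014214/(1313 + T(12 - 1*(-19))*1542) = -1014214/(1313 - 13*1542) = -1014214/(1313 - 20046) = -1014214/(-18733) = -1014214*(-1/18733) = 1014214/18733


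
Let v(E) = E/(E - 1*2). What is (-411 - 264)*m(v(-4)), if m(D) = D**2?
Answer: -300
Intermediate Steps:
v(E) = E/(-2 + E) (v(E) = E/(E - 2) = E/(-2 + E))
(-411 - 264)*m(v(-4)) = (-411 - 264)*(-4/(-2 - 4))**2 = -675*(-4/(-6))**2 = -675*(-4*(-1/6))**2 = -675*(2/3)**2 = -675*4/9 = -300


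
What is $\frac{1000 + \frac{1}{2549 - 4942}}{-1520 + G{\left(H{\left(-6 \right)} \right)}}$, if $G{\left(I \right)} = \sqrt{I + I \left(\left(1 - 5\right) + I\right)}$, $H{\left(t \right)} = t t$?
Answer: $- \frac{909339620}{1381486079} - \frac{7178997 \sqrt{33}}{2762972158} \approx -0.67316$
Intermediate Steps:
$H{\left(t \right)} = t^{2}$
$G{\left(I \right)} = \sqrt{I + I \left(-4 + I\right)}$ ($G{\left(I \right)} = \sqrt{I + I \left(\left(1 - 5\right) + I\right)} = \sqrt{I + I \left(-4 + I\right)}$)
$\frac{1000 + \frac{1}{2549 - 4942}}{-1520 + G{\left(H{\left(-6 \right)} \right)}} = \frac{1000 + \frac{1}{2549 - 4942}}{-1520 + \sqrt{\left(-6\right)^{2} \left(-3 + \left(-6\right)^{2}\right)}} = \frac{1000 + \frac{1}{-2393}}{-1520 + \sqrt{36 \left(-3 + 36\right)}} = \frac{1000 - \frac{1}{2393}}{-1520 + \sqrt{36 \cdot 33}} = \frac{2392999}{2393 \left(-1520 + \sqrt{1188}\right)} = \frac{2392999}{2393 \left(-1520 + 6 \sqrt{33}\right)}$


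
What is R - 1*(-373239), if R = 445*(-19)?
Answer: 364784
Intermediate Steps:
R = -8455
R - 1*(-373239) = -8455 - 1*(-373239) = -8455 + 373239 = 364784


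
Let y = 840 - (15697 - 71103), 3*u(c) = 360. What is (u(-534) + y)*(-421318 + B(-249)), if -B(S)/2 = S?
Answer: -23719940120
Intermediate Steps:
B(S) = -2*S
u(c) = 120 (u(c) = (1/3)*360 = 120)
y = 56246 (y = 840 - 1*(-55406) = 840 + 55406 = 56246)
(u(-534) + y)*(-421318 + B(-249)) = (120 + 56246)*(-421318 - 2*(-249)) = 56366*(-421318 + 498) = 56366*(-420820) = -23719940120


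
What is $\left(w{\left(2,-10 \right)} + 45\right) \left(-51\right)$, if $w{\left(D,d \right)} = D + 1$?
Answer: $-2448$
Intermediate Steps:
$w{\left(D,d \right)} = 1 + D$
$\left(w{\left(2,-10 \right)} + 45\right) \left(-51\right) = \left(\left(1 + 2\right) + 45\right) \left(-51\right) = \left(3 + 45\right) \left(-51\right) = 48 \left(-51\right) = -2448$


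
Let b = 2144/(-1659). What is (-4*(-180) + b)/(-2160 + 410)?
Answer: -596168/1451625 ≈ -0.41069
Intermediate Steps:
b = -2144/1659 (b = 2144*(-1/1659) = -2144/1659 ≈ -1.2923)
(-4*(-180) + b)/(-2160 + 410) = (-4*(-180) - 2144/1659)/(-2160 + 410) = (720 - 2144/1659)/(-1750) = (1192336/1659)*(-1/1750) = -596168/1451625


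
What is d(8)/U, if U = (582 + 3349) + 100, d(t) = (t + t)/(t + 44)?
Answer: 4/52403 ≈ 7.6332e-5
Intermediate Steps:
d(t) = 2*t/(44 + t) (d(t) = (2*t)/(44 + t) = 2*t/(44 + t))
U = 4031 (U = 3931 + 100 = 4031)
d(8)/U = (2*8/(44 + 8))/4031 = (2*8/52)*(1/4031) = (2*8*(1/52))*(1/4031) = (4/13)*(1/4031) = 4/52403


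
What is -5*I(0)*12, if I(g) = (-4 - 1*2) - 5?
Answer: 660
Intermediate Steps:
I(g) = -11 (I(g) = (-4 - 2) - 5 = -6 - 5 = -11)
-5*I(0)*12 = -5*(-11)*12 = 55*12 = 660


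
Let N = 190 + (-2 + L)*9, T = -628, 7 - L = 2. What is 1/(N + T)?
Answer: -1/411 ≈ -0.0024331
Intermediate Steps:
L = 5 (L = 7 - 1*2 = 7 - 2 = 5)
N = 217 (N = 190 + (-2 + 5)*9 = 190 + 3*9 = 190 + 27 = 217)
1/(N + T) = 1/(217 - 628) = 1/(-411) = -1/411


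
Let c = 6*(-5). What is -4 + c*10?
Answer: -304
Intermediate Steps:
c = -30
-4 + c*10 = -4 - 30*10 = -4 - 300 = -304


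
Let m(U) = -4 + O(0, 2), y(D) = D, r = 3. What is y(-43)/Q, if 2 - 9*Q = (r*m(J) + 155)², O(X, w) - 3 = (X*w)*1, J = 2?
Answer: 387/23102 ≈ 0.016752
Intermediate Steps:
O(X, w) = 3 + X*w (O(X, w) = 3 + (X*w)*1 = 3 + X*w)
m(U) = -1 (m(U) = -4 + (3 + 0*2) = -4 + (3 + 0) = -4 + 3 = -1)
Q = -23102/9 (Q = 2/9 - (3*(-1) + 155)²/9 = 2/9 - (-3 + 155)²/9 = 2/9 - ⅑*152² = 2/9 - ⅑*23104 = 2/9 - 23104/9 = -23102/9 ≈ -2566.9)
y(-43)/Q = -43/(-23102/9) = -43*(-9/23102) = 387/23102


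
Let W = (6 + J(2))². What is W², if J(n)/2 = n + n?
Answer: 38416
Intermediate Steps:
J(n) = 4*n (J(n) = 2*(n + n) = 2*(2*n) = 4*n)
W = 196 (W = (6 + 4*2)² = (6 + 8)² = 14² = 196)
W² = 196² = 38416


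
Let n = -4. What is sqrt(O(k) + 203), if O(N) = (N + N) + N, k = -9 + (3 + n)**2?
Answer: sqrt(179) ≈ 13.379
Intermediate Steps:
k = -8 (k = -9 + (3 - 4)**2 = -9 + (-1)**2 = -9 + 1 = -8)
O(N) = 3*N (O(N) = 2*N + N = 3*N)
sqrt(O(k) + 203) = sqrt(3*(-8) + 203) = sqrt(-24 + 203) = sqrt(179)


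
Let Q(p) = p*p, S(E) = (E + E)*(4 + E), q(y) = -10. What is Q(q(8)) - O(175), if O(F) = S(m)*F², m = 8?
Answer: -5879900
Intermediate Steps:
S(E) = 2*E*(4 + E) (S(E) = (2*E)*(4 + E) = 2*E*(4 + E))
O(F) = 192*F² (O(F) = (2*8*(4 + 8))*F² = (2*8*12)*F² = 192*F²)
Q(p) = p²
Q(q(8)) - O(175) = (-10)² - 192*175² = 100 - 192*30625 = 100 - 1*5880000 = 100 - 5880000 = -5879900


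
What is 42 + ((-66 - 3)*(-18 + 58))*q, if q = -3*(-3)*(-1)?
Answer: 24882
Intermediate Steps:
q = -9 (q = 9*(-1) = -9)
42 + ((-66 - 3)*(-18 + 58))*q = 42 + ((-66 - 3)*(-18 + 58))*(-9) = 42 - 69*40*(-9) = 42 - 2760*(-9) = 42 + 24840 = 24882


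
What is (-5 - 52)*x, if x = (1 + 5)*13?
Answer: -4446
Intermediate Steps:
x = 78 (x = 6*13 = 78)
(-5 - 52)*x = (-5 - 52)*78 = -57*78 = -4446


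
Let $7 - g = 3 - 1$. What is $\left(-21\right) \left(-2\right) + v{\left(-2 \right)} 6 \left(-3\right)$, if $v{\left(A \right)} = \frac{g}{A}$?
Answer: $87$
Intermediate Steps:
$g = 5$ ($g = 7 - \left(3 - 1\right) = 7 - 2 = 5$)
$v{\left(A \right)} = \frac{5}{A}$
$\left(-21\right) \left(-2\right) + v{\left(-2 \right)} 6 \left(-3\right) = \left(-21\right) \left(-2\right) + \frac{5}{-2} \cdot 6 \left(-3\right) = 42 + 5 \left(- \frac{1}{2}\right) 6 \left(-3\right) = 42 + \left(- \frac{5}{2}\right) 6 \left(-3\right) = 42 - -45 = 42 + 45 = 87$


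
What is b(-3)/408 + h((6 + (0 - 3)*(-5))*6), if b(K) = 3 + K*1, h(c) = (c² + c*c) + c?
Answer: 31878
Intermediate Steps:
h(c) = c + 2*c² (h(c) = (c² + c²) + c = 2*c² + c = c + 2*c²)
b(K) = 3 + K
b(-3)/408 + h((6 + (0 - 3)*(-5))*6) = (3 - 3)/408 + ((6 + (0 - 3)*(-5))*6)*(1 + 2*((6 + (0 - 3)*(-5))*6)) = (1/408)*0 + ((6 - 3*(-5))*6)*(1 + 2*((6 - 3*(-5))*6)) = 0 + ((6 + 15)*6)*(1 + 2*((6 + 15)*6)) = 0 + (21*6)*(1 + 2*(21*6)) = 0 + 126*(1 + 2*126) = 0 + 126*(1 + 252) = 0 + 126*253 = 0 + 31878 = 31878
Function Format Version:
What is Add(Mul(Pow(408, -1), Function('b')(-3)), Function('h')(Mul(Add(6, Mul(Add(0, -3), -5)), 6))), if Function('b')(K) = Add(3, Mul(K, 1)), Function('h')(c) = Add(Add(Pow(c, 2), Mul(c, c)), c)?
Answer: 31878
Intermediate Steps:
Function('h')(c) = Add(c, Mul(2, Pow(c, 2))) (Function('h')(c) = Add(Add(Pow(c, 2), Pow(c, 2)), c) = Add(Mul(2, Pow(c, 2)), c) = Add(c, Mul(2, Pow(c, 2))))
Function('b')(K) = Add(3, K)
Add(Mul(Pow(408, -1), Function('b')(-3)), Function('h')(Mul(Add(6, Mul(Add(0, -3), -5)), 6))) = Add(Mul(Pow(408, -1), Add(3, -3)), Mul(Mul(Add(6, Mul(Add(0, -3), -5)), 6), Add(1, Mul(2, Mul(Add(6, Mul(Add(0, -3), -5)), 6))))) = Add(Mul(Rational(1, 408), 0), Mul(Mul(Add(6, Mul(-3, -5)), 6), Add(1, Mul(2, Mul(Add(6, Mul(-3, -5)), 6))))) = Add(0, Mul(Mul(Add(6, 15), 6), Add(1, Mul(2, Mul(Add(6, 15), 6))))) = Add(0, Mul(Mul(21, 6), Add(1, Mul(2, Mul(21, 6))))) = Add(0, Mul(126, Add(1, Mul(2, 126)))) = Add(0, Mul(126, Add(1, 252))) = Add(0, Mul(126, 253)) = Add(0, 31878) = 31878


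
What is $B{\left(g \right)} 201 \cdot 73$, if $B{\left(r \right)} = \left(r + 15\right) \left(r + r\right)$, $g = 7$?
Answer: $4519284$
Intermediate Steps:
$B{\left(r \right)} = 2 r \left(15 + r\right)$ ($B{\left(r \right)} = \left(15 + r\right) 2 r = 2 r \left(15 + r\right)$)
$B{\left(g \right)} 201 \cdot 73 = 2 \cdot 7 \left(15 + 7\right) 201 \cdot 73 = 2 \cdot 7 \cdot 22 \cdot 201 \cdot 73 = 308 \cdot 201 \cdot 73 = 61908 \cdot 73 = 4519284$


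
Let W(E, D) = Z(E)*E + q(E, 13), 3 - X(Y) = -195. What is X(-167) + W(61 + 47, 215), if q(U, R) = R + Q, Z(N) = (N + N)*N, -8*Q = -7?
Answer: 20157087/8 ≈ 2.5196e+6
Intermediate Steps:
Q = 7/8 (Q = -1/8*(-7) = 7/8 ≈ 0.87500)
X(Y) = 198 (X(Y) = 3 - 1*(-195) = 3 + 195 = 198)
Z(N) = 2*N**2 (Z(N) = (2*N)*N = 2*N**2)
q(U, R) = 7/8 + R (q(U, R) = R + 7/8 = 7/8 + R)
W(E, D) = 111/8 + 2*E**3 (W(E, D) = (2*E**2)*E + (7/8 + 13) = 2*E**3 + 111/8 = 111/8 + 2*E**3)
X(-167) + W(61 + 47, 215) = 198 + (111/8 + 2*(61 + 47)**3) = 198 + (111/8 + 2*108**3) = 198 + (111/8 + 2*1259712) = 198 + (111/8 + 2519424) = 198 + 20155503/8 = 20157087/8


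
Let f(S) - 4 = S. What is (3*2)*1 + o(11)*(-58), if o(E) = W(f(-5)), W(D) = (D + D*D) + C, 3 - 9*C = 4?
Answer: 112/9 ≈ 12.444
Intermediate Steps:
f(S) = 4 + S
C = -⅑ (C = ⅓ - ⅑*4 = ⅓ - 4/9 = -⅑ ≈ -0.11111)
W(D) = -⅑ + D + D² (W(D) = (D + D*D) - ⅑ = (D + D²) - ⅑ = -⅑ + D + D²)
o(E) = -⅑ (o(E) = -⅑ + (4 - 5) + (4 - 5)² = -⅑ - 1 + (-1)² = -⅑ - 1 + 1 = -⅑)
(3*2)*1 + o(11)*(-58) = (3*2)*1 - ⅑*(-58) = 6*1 + 58/9 = 6 + 58/9 = 112/9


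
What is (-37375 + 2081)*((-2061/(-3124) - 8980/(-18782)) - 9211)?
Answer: 4768116756453911/14668742 ≈ 3.2505e+8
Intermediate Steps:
(-37375 + 2081)*((-2061/(-3124) - 8980/(-18782)) - 9211) = -35294*((-2061*(-1/3124) - 8980*(-1/18782)) - 9211) = -35294*((2061/3124 + 4490/9391) - 9211) = -35294*(33381611/29337484 - 9211) = -35294*(-270194183513/29337484) = 4768116756453911/14668742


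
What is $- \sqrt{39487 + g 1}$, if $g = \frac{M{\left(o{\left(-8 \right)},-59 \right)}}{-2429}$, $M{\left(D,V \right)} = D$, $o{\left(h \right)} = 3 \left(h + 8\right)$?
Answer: $- \sqrt{39487} \approx -198.71$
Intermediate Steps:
$o{\left(h \right)} = 24 + 3 h$ ($o{\left(h \right)} = 3 \left(8 + h\right) = 24 + 3 h$)
$g = 0$ ($g = \frac{24 + 3 \left(-8\right)}{-2429} = \left(24 - 24\right) \left(- \frac{1}{2429}\right) = 0 \left(- \frac{1}{2429}\right) = 0$)
$- \sqrt{39487 + g 1} = - \sqrt{39487 + 0 \cdot 1} = - \sqrt{39487 + 0} = - \sqrt{39487}$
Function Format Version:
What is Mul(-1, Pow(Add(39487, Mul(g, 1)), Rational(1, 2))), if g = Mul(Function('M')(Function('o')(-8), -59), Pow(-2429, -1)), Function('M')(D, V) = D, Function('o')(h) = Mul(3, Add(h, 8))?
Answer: Mul(-1, Pow(39487, Rational(1, 2))) ≈ -198.71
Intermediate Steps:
Function('o')(h) = Add(24, Mul(3, h)) (Function('o')(h) = Mul(3, Add(8, h)) = Add(24, Mul(3, h)))
g = 0 (g = Mul(Add(24, Mul(3, -8)), Pow(-2429, -1)) = Mul(Add(24, -24), Rational(-1, 2429)) = Mul(0, Rational(-1, 2429)) = 0)
Mul(-1, Pow(Add(39487, Mul(g, 1)), Rational(1, 2))) = Mul(-1, Pow(Add(39487, Mul(0, 1)), Rational(1, 2))) = Mul(-1, Pow(Add(39487, 0), Rational(1, 2))) = Mul(-1, Pow(39487, Rational(1, 2)))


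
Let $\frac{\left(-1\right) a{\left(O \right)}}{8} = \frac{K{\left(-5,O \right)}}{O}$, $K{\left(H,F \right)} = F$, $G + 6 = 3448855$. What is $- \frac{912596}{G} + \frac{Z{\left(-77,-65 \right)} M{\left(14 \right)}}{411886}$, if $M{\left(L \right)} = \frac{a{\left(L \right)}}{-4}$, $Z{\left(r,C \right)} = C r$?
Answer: $- \frac{170681268783}{710266309607} \approx -0.24031$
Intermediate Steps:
$G = 3448849$ ($G = -6 + 3448855 = 3448849$)
$a{\left(O \right)} = -8$ ($a{\left(O \right)} = - 8 \frac{O}{O} = \left(-8\right) 1 = -8$)
$M{\left(L \right)} = 2$ ($M{\left(L \right)} = - \frac{8}{-4} = \left(-8\right) \left(- \frac{1}{4}\right) = 2$)
$- \frac{912596}{G} + \frac{Z{\left(-77,-65 \right)} M{\left(14 \right)}}{411886} = - \frac{912596}{3448849} + \frac{\left(-65\right) \left(-77\right) 2}{411886} = \left(-912596\right) \frac{1}{3448849} + 5005 \cdot 2 \cdot \frac{1}{411886} = - \frac{912596}{3448849} + 10010 \cdot \frac{1}{411886} = - \frac{912596}{3448849} + \frac{5005}{205943} = - \frac{170681268783}{710266309607}$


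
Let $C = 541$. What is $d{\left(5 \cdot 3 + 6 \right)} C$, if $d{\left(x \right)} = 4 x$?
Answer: $45444$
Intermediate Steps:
$d{\left(5 \cdot 3 + 6 \right)} C = 4 \left(5 \cdot 3 + 6\right) 541 = 4 \left(15 + 6\right) 541 = 4 \cdot 21 \cdot 541 = 84 \cdot 541 = 45444$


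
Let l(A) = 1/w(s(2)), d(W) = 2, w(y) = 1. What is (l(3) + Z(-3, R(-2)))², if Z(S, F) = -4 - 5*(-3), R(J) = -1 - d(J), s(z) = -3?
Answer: 144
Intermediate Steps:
R(J) = -3 (R(J) = -1 - 1*2 = -1 - 2 = -3)
Z(S, F) = 11 (Z(S, F) = -4 + 15 = 11)
l(A) = 1 (l(A) = 1/1 = 1)
(l(3) + Z(-3, R(-2)))² = (1 + 11)² = 12² = 144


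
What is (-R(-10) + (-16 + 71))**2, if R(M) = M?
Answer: 4225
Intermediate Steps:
(-R(-10) + (-16 + 71))**2 = (-1*(-10) + (-16 + 71))**2 = (10 + 55)**2 = 65**2 = 4225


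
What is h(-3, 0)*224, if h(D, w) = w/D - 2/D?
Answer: 448/3 ≈ 149.33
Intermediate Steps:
h(D, w) = -2/D + w/D
h(-3, 0)*224 = ((-2 + 0)/(-3))*224 = -⅓*(-2)*224 = (⅔)*224 = 448/3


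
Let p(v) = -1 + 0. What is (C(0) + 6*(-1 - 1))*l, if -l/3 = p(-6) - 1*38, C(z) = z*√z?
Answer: -1404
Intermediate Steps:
p(v) = -1
C(z) = z^(3/2)
l = 117 (l = -3*(-1 - 1*38) = -3*(-1 - 38) = -3*(-39) = 117)
(C(0) + 6*(-1 - 1))*l = (0^(3/2) + 6*(-1 - 1))*117 = (0 + 6*(-2))*117 = (0 - 12)*117 = -12*117 = -1404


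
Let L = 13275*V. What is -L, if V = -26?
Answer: 345150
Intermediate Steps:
L = -345150 (L = 13275*(-26) = -345150)
-L = -1*(-345150) = 345150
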